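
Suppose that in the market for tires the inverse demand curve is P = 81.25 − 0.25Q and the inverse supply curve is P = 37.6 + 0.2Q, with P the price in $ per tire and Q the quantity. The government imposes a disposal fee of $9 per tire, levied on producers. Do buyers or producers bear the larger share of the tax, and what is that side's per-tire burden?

Buyers bear the larger share: $5 per tire.

Rewrite in direct form: Qd = 325 − 4P and Qs = 5P − 188.
Without the tax, 325 − 4P = 5P − 188 gives 9P = 513, so P* = $57 and Q* = 97.
With the tax collected from producers, supply shifts: Qs = 5(P − 9) − 188.
New equilibrium: buyers pay $62, producers receive $53, Q = 77. (Wedge: Pb − Ps = 9.)
Per-tire burden: buyers $5, producers $4.
Buyers take the larger share because demand is less price-elastic here (demand slope 4 vs supply slope 5).
The less price-elastic side of the market bears the larger share of a per-unit tax.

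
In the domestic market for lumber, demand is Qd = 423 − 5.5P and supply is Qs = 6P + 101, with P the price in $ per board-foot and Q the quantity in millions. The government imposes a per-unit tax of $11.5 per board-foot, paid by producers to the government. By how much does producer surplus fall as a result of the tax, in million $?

Producer surplus falls by $1388.75 million.

Before the tax: set 423 − 5.5P = 6P + 101 → P* = $28, Q* = 269.
With the tax collected from producers, supply shifts: Qs = 6(P − 11.5) + 101.
Solving gives Q = 236 with consumers paying $34 and producers receiving $22.5 (the $11.5 wedge).
ΔPS is the trapezoid between Q = 236 and Q = 269 of height $5.5: ½ · (269 + 236) · 5.5 = $1388.75.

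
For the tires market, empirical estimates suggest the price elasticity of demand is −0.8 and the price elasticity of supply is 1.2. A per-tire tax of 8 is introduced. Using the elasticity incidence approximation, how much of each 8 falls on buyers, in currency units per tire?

Buyers bear ≈ 4.8 per tire.

Incidence ratio: buyers' share ≈ εs / (εs + |εd|) = 1.2 / (1.2 + 0.8) = 0.6.
So buyers bear ≈ 0.6 × 8 = 4.8; sellers bear 3.2.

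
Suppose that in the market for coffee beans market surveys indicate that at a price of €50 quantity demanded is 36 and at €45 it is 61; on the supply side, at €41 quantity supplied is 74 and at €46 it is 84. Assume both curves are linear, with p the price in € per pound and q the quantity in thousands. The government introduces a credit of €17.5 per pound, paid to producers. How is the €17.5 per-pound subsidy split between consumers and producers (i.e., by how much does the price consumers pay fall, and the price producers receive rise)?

Consumers gain €5 per pound; producers gain €12.5 per pound.

Demand slope: (61 − 36)/(45 − 50) = -5, so qd = 286 − 5p.
Supply slope: (84 − 74)/(46 − 41) = 2, so qs = 2p − 8.
Without the subsidy, 286 − 5p = 2p − 8 gives 7p = 294, so p* = €42 and q* = 76.
With a per-unit subsidy paid to producers, each receives p + 17.5 per unit sold, so supply becomes qs = 2(p + 17.5) − 8.
Solving gives q = 101 with consumers paying €37 and producers receiving €54.5 (the €17.5 wedge).
Gain to consumers: €5; to producers: €12.5. (They sum to €17.5.)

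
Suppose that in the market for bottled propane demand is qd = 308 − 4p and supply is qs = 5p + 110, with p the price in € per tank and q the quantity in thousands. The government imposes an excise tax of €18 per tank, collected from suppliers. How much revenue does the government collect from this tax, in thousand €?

Without the tax, 308 − 4p = 5p + 110 gives 9p = 198, so p* = €22 and q* = 220.
With the tax collected from suppliers, supply shifts: qs = 5(p − 18) + 110.
New equilibrium: buyers pay €32, suppliers receive €14, q = 180. (Wedge: pb − ps = 18.)
Revenue = t · Q = 18 · 180 = €3240.

Tax revenue = €3240 thousand.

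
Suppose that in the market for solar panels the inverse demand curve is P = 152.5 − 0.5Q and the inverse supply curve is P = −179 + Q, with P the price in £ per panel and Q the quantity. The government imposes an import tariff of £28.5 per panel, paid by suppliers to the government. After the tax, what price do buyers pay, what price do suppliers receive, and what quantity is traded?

Buyers pay £51.5; suppliers receive £23; quantity = 202.

Rewrite in direct form: Qd = 305 − 2P and Qs = P + 179.
Without the tax, 305 − 2P = P + 179 gives 3P = 126, so P* = £42 and Q* = 221.
With the tax collected from suppliers, supply shifts: Qs = (P − 28.5) + 179.
Solving gives Q = 202 with buyers paying £51.5 and suppliers receiving £23 (the £28.5 wedge).
The less price-elastic side of the market bears the larger share of a per-unit tax.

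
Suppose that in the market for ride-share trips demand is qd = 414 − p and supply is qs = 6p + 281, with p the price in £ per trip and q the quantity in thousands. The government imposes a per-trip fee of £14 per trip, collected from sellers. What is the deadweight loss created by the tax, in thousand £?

Deadweight loss = £84 thousand.

Before the tax: set 414 − p = 6p + 281 → p* = £19, q* = 395.
With the tax collected from sellers, supply shifts: qs = 6(p − 14) + 281.
Solving gives q = 383 with buyers paying £31 and sellers receiving £17 (the £14 wedge).
Quantity falls by |ΔQ| = |395 − 383| = 12.
DWL = ½ · t · |ΔQ| = ½ · 14 · 12 = £84.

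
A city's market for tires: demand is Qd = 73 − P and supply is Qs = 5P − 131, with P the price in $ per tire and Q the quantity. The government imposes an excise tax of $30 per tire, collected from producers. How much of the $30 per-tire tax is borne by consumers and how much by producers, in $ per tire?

Consumers bear $25 per tire; producers bear $5 per tire.

Before the tax: set 73 − P = 5P − 131 → P* = $34, Q* = 39.
With the tax collected from producers, supply shifts: Qs = 5(P − 30) − 131.
New equilibrium: consumers pay $59, producers receive $29, Q = 14. (Wedge: Pb − Ps = 30.)
Burden on consumers: $25; on producers: $5. (They sum to $30.)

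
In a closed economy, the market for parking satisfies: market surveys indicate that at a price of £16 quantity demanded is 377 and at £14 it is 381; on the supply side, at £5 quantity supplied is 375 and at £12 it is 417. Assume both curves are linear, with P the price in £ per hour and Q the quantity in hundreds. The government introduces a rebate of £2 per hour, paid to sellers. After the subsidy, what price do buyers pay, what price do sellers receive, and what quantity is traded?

Buyers pay £6.5; sellers receive £8.5; quantity = 396.

Demand slope: (381 − 377)/(14 − 16) = -2, so Qd = 409 − 2P.
Supply slope: (417 − 375)/(12 − 5) = 6, so Qs = 6P + 345.
Without the subsidy, 409 − 2P = 6P + 345 gives 8P = 64, so P* = £8 and Q* = 393.
With a per-unit subsidy paid to sellers, each receives P + 2 per unit sold, so supply becomes Qs = 6(P + 2) + 345.
Solving gives Q = 396 with buyers paying £6.5 and sellers receiving £8.5 (the £2 wedge).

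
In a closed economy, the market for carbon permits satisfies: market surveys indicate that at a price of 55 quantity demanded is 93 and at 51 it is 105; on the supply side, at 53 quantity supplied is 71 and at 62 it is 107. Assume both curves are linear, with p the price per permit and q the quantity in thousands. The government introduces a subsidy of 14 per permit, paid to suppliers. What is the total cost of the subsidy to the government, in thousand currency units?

Government outlay = 1554 thousand.

Demand slope: (105 − 93)/(51 − 55) = -3, so qd = 258 − 3p.
Supply slope: (107 − 71)/(62 − 53) = 4, so qs = 4p − 141.
Before the subsidy: set 258 − 3p = 4p − 141 → p* = 57, q* = 87.
With a per-unit subsidy paid to suppliers, each receives p + 14 per unit sold, so supply becomes qs = 4(p + 14) − 141.
Solving gives q = 111 with buyers paying 49 and suppliers receiving 63 (the 14 wedge).
Outlay = t · Q = 14 · 111 = 1554.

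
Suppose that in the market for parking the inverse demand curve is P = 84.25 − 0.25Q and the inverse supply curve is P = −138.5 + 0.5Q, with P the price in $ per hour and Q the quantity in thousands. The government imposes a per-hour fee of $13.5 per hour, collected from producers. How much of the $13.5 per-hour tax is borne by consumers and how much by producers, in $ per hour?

Consumers bear $4.5 per hour; producers bear $9 per hour.

Rewrite in direct form: Qd = 337 − 4P and Qs = 2P + 277.
Without the tax, 337 − 4P = 2P + 277 gives 6P = 60, so P* = $10 and Q* = 297.
With the tax collected from producers, supply shifts: Qs = 2(P − 13.5) + 277.
Solving gives Q = 279 with consumers paying $14.5 and producers receiving $1 (the $13.5 wedge).
Burden on consumers: $4.5; on producers: $9. (They sum to $13.5.)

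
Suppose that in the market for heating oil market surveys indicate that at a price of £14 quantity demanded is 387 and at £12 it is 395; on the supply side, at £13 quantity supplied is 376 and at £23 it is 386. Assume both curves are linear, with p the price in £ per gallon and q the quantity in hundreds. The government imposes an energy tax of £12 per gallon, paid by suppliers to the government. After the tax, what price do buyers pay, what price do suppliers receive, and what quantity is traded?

Demand slope: (395 − 387)/(12 − 14) = -4, so qd = 443 − 4p.
Supply slope: (386 − 376)/(23 − 13) = 1, so qs = p + 363.
Without the tax, 443 − 4p = p + 363 gives 5p = 80, so p* = £16 and q* = 379.
With the tax collected from suppliers, supply shifts: qs = (p − 12) + 363.
New equilibrium: buyers pay £18.4, suppliers receive £6.4, q = 369.4. (Wedge: pb − ps = 12.)
The less price-elastic side of the market bears the larger share of a per-unit tax.

Buyers pay £18.4; suppliers receive £6.4; quantity = 369.4.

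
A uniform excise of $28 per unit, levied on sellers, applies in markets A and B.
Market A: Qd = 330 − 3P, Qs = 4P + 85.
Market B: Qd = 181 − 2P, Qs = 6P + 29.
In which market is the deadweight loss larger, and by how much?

Market A: pre-tax P* = $35, Q* = 225; post-tax Q = 177; deadweight loss = $672.
Market B: pre-tax P* = $19, Q* = 143; post-tax Q = 101; deadweight loss = $588.
Difference: $672 vs $588 → market A is larger by $84.

Market A, by $84.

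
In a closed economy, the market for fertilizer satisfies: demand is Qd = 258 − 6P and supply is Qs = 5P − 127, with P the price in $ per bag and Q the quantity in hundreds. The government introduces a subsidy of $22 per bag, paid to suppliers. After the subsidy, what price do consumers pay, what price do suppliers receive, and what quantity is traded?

Consumers pay $25; suppliers receive $47; quantity = 108.

Before the subsidy: set 258 − 6P = 5P − 127 → P* = $35, Q* = 48.
With a per-unit subsidy paid to suppliers, each receives P + 22 per unit sold, so supply becomes Qs = 5(P + 22) − 127.
Solving gives Q = 108 with consumers paying $25 and suppliers receiving $47 (the $22 wedge).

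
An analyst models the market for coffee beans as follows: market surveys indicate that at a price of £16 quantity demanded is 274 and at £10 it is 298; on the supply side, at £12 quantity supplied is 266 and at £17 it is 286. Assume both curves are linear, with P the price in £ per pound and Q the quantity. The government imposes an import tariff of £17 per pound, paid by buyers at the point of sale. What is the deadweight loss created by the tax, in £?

Demand slope: (298 − 274)/(10 − 16) = -4, so Qd = 338 − 4P.
Supply slope: (286 − 266)/(17 − 12) = 4, so Qs = 4P + 218.
Before the tax: set 338 − 4P = 4P + 218 → P* = £15, Q* = 278.
With the tax collected from buyers, demand (in seller-price terms) shifts: Qd = 338 − 4(P + 17).
Solving gives Q = 244 with buyers paying £23.5 and suppliers receiving £6.5 (the £17 wedge).
Quantity falls by |ΔQ| = |278 − 244| = 34.
DWL = ½ · t · |ΔQ| = ½ · 17 · 34 = £289.

Deadweight loss = £289.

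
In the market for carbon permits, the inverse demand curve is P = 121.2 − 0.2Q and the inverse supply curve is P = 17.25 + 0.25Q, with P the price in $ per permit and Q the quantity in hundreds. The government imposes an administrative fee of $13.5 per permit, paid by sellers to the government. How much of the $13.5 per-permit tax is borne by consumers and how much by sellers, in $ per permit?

Consumers bear $6 per permit; sellers bear $7.5 per permit.

Inverting to Q(P) form: Qd = 606 − 5P; Qs = 4P − 69.
Before the tax: set 606 − 5P = 4P − 69 → P* = $75, Q* = 231.
With the tax collected from sellers, supply shifts: Qs = 4(P − 13.5) − 69.
New equilibrium: consumers pay $81, sellers receive $67.5, Q = 201. (Wedge: Pb − Ps = 13.5.)
Burden on consumers: $6; on sellers: $7.5. (They sum to $13.5.)
The less price-elastic side of the market bears the larger share of a per-unit tax.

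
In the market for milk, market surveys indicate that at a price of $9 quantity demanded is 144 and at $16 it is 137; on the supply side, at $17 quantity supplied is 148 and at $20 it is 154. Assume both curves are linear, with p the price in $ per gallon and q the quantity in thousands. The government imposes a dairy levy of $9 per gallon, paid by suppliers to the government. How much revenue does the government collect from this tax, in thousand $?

Demand slope: (137 − 144)/(16 − 9) = -1, so qd = 153 − p.
Supply slope: (154 − 148)/(20 − 17) = 2, so qs = 2p + 114.
Before the tax: set 153 − p = 2p + 114 → p* = $13, q* = 140.
With the tax collected from suppliers, supply shifts: qs = 2(p − 9) + 114.
Solving gives q = 134 with consumers paying $19 and suppliers receiving $10 (the $9 wedge).
Revenue = t · Q = 9 · 134 = $1206.

Tax revenue = $1206 thousand.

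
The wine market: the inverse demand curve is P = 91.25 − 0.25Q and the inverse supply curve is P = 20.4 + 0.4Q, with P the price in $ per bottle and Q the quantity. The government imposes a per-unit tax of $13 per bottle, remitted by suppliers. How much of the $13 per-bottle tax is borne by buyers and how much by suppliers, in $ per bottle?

Buyers bear $5 per bottle; suppliers bear $8 per bottle.

Inverting to Q(P) form: Qd = 365 − 4P; Qs = 2.5P − 51.
Without the tax, 365 − 4P = 2.5P − 51 gives 6.5P = 416, so P* = $64 and Q* = 109.
With the tax collected from suppliers, supply shifts: Qs = 2.5(P − 13) − 51.
Solving gives Q = 89 with buyers paying $69 and suppliers receiving $56 (the $13 wedge).
Burden on buyers: $5; on suppliers: $8. (They sum to $13.)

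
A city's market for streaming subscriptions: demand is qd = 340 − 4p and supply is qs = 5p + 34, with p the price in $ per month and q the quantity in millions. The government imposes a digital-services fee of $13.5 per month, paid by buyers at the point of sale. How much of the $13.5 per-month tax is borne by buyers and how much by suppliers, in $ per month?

Before the tax: set 340 − 4p = 5p + 34 → p* = $34, q* = 204.
With the tax collected from buyers, demand (in seller-price terms) shifts: qd = 340 − 4(p + 13.5).
New equilibrium: buyers pay $41.5, suppliers receive $28, q = 174. (Wedge: pb − ps = 13.5.)
Burden on buyers: $7.5; on suppliers: $6. (They sum to $13.5.)

Buyers bear $7.5 per month; suppliers bear $6 per month.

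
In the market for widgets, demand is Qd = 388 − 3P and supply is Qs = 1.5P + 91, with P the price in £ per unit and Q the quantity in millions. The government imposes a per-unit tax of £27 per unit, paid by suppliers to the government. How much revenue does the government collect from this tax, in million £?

Tax revenue = £4401 million.

Before the tax: set 388 − 3P = 1.5P + 91 → P* = £66, Q* = 190.
With the tax collected from suppliers, supply shifts: Qs = 1.5(P − 27) + 91.
New equilibrium: consumers pay £75, suppliers receive £48, Q = 163. (Wedge: Pb − Ps = 27.)
Revenue = t · Q = 27 · 163 = £4401.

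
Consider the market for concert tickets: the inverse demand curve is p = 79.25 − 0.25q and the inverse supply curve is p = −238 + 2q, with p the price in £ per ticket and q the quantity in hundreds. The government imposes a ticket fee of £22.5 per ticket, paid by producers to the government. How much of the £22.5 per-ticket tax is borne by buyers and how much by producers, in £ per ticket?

Buyers bear £2.5 per ticket; producers bear £20 per ticket.

Inverting to q(p) form: qd = 317 − 4p; qs = 0.5p + 119.
Before the tax: set 317 − 4p = 0.5p + 119 → p* = £44, q* = 141.
With the tax collected from producers, supply shifts: qs = 0.5(p − 22.5) + 119.
New equilibrium: buyers pay £46.5, producers receive £24, q = 131. (Wedge: pb − ps = 22.5.)
Burden on buyers: £2.5; on producers: £20. (They sum to £22.5.)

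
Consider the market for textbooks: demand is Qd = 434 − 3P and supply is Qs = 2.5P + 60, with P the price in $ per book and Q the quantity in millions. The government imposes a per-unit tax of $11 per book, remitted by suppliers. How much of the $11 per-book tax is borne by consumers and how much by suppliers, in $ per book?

Consumers bear $5 per book; suppliers bear $6 per book.

Before the tax: set 434 − 3P = 2.5P + 60 → P* = $68, Q* = 230.
With the tax collected from suppliers, supply shifts: Qs = 2.5(P − 11) + 60.
Solving gives Q = 215 with consumers paying $73 and suppliers receiving $62 (the $11 wedge).
Burden on consumers: $5; on suppliers: $6. (They sum to $11.)
The less price-elastic side of the market bears the larger share of a per-unit tax.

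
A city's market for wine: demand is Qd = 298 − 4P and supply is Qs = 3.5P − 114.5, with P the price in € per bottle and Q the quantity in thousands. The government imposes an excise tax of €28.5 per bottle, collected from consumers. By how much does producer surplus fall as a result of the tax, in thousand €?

Producer surplus falls by €781.28 thousand.

Without the tax, 298 − 4P = 3.5P − 114.5 gives 7.5P = 412.5, so P* = €55 and Q* = 78.
With the tax collected from consumers, demand (in seller-price terms) shifts: Qd = 298 − 4(P + 28.5).
New equilibrium: consumers pay €68.3, suppliers receive €39.8, Q = 24.8. (Wedge: Pb − Ps = 28.5.)
ΔPS is the trapezoid between Q = 24.8 and Q = 78 of height €15.2: ½ · (78 + 24.8) · 15.2 = €781.28.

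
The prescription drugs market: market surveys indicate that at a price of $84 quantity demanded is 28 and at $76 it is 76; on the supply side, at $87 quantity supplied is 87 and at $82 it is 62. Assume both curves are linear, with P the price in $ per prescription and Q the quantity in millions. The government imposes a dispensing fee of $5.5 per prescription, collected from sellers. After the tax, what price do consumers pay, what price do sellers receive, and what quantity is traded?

Demand slope: (76 − 28)/(76 − 84) = -6, so Qd = 532 − 6P.
Supply slope: (62 − 87)/(82 − 87) = 5, so Qs = 5P − 348.
Without the tax, 532 − 6P = 5P − 348 gives 11P = 880, so P* = $80 and Q* = 52.
With the tax collected from sellers, supply shifts: Qs = 5(P − 5.5) − 348.
Solving gives Q = 37 with consumers paying $82.5 and sellers receiving $77 (the $5.5 wedge).
The less price-elastic side of the market bears the larger share of a per-unit tax.

Consumers pay $82.5; sellers receive $77; quantity = 37.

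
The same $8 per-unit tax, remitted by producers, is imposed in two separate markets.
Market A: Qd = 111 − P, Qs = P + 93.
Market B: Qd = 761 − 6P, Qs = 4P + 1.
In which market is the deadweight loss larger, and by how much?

Market B, by $60.8.

Market A: pre-tax P* = $9, Q* = 102; post-tax Q = 98; deadweight loss = $16.
Market B: pre-tax P* = $76, Q* = 305; post-tax Q = 285.8; deadweight loss = $76.8.
Difference: $16 vs $76.8 → market B is larger by $60.8.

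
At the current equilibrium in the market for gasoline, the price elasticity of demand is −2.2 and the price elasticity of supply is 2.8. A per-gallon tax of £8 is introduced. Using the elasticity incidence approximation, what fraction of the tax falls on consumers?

Consumers' share ≈ 0.56.

Incidence ratio: consumers' share ≈ εs / (εs + |εd|) = 2.8 / (2.8 + 2.2) = 0.56.
Supply is the more elastic side, so consumers bear the larger share.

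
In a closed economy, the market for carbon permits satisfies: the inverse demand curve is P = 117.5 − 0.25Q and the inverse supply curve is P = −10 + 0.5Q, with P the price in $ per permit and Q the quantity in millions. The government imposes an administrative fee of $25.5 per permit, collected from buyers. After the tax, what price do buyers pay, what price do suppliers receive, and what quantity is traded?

Buyers pay $83.5; suppliers receive $58; quantity = 136.

Rewrite in direct form: Qd = 470 − 4P and Qs = 2P + 20.
Before the tax: set 470 − 4P = 2P + 20 → P* = $75, Q* = 170.
With the tax collected from buyers, demand (in seller-price terms) shifts: Qd = 470 − 4(P + 25.5).
Solving gives Q = 136 with buyers paying $83.5 and suppliers receiving $58 (the $25.5 wedge).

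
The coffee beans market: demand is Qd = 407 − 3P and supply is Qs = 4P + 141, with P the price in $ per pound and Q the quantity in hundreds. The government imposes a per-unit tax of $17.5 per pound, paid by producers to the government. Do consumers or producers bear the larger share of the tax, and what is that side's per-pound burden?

Before the tax: set 407 − 3P = 4P + 141 → P* = $38, Q* = 293.
With the tax collected from producers, supply shifts: Qs = 4(P − 17.5) + 141.
New equilibrium: consumers pay $48, producers receive $30.5, Q = 263. (Wedge: Pb − Ps = 17.5.)
Per-pound burden: consumers $10, producers $7.5.
Consumers take the larger share because demand is less price-elastic here (demand slope 3 vs supply slope 4).
The less price-elastic side of the market bears the larger share of a per-unit tax.

Consumers bear the larger share: $10 per pound.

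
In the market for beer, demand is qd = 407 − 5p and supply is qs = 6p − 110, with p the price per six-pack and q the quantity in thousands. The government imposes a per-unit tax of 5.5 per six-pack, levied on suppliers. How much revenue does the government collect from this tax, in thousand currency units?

Without the tax, 407 − 5p = 6p − 110 gives 11p = 517, so p* = 47 and q* = 172.
With the tax collected from suppliers, supply shifts: qs = 6(p − 5.5) − 110.
Solving gives q = 157 with buyers paying 50 and suppliers receiving 44.5 (the 5.5 wedge).
Revenue = t · Q = 5.5 · 157 = 863.5.

Tax revenue = 863.5 thousand.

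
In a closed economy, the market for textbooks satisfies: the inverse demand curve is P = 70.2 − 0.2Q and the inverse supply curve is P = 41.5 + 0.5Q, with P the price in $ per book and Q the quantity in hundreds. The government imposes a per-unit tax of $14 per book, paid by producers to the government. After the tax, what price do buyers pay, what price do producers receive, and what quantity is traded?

Buyers pay $66; producers receive $52; quantity = 21.

Rewrite in direct form: Qd = 351 − 5P and Qs = 2P − 83.
Without the tax, 351 − 5P = 2P − 83 gives 7P = 434, so P* = $62 and Q* = 41.
With the tax collected from producers, supply shifts: Qs = 2(P − 14) − 83.
Solving gives Q = 21 with buyers paying $66 and producers receiving $52 (the $14 wedge).
The less price-elastic side of the market bears the larger share of a per-unit tax.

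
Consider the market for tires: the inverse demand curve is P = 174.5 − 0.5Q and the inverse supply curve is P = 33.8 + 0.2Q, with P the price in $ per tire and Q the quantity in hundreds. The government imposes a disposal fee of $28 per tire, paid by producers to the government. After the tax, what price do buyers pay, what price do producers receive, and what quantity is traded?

Rewrite in direct form: Qd = 349 − 2P and Qs = 5P − 169.
Without the tax, 349 − 2P = 5P − 169 gives 7P = 518, so P* = $74 and Q* = 201.
With the tax collected from producers, supply shifts: Qs = 5(P − 28) − 169.
Solving gives Q = 161 with buyers paying $94 and producers receiving $66 (the $28 wedge).
The less price-elastic side of the market bears the larger share of a per-unit tax.

Buyers pay $94; producers receive $66; quantity = 161.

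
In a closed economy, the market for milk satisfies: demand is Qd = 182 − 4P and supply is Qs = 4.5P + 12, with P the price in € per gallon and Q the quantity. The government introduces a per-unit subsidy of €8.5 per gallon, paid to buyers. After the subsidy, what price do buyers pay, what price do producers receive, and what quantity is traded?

Before the subsidy: set 182 − 4P = 4.5P + 12 → P* = €20, Q* = 102.
With a per-unit subsidy paid to buyers, each effectively pays P − 8.5, so demand becomes Qd = 182 − 4(P − 8.5).
Solving gives Q = 120 with buyers paying €15.5 and producers receiving €24 (the €8.5 wedge).

Buyers pay €15.5; producers receive €24; quantity = 120.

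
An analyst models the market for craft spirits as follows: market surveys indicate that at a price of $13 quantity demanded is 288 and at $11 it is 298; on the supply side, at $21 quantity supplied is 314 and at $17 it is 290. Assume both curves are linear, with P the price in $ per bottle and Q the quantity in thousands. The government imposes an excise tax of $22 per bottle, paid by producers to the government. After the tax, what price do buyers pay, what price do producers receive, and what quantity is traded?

Buyers pay $27; producers receive $5; quantity = 218.

Demand slope: (298 − 288)/(11 − 13) = -5, so Qd = 353 − 5P.
Supply slope: (290 − 314)/(17 − 21) = 6, so Qs = 6P + 188.
Without the tax, 353 − 5P = 6P + 188 gives 11P = 165, so P* = $15 and Q* = 278.
With the tax collected from producers, supply shifts: Qs = 6(P − 22) + 188.
New equilibrium: buyers pay $27, producers receive $5, Q = 218. (Wedge: Pb − Ps = 22.)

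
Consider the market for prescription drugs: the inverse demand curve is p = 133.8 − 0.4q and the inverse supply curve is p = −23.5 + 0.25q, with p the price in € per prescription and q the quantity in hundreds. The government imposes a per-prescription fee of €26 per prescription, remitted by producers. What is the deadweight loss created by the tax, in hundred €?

Deadweight loss = €520 hundred.

Rewrite in direct form: qd = 334.5 − 2.5p and qs = 4p + 94.
Without the tax, 334.5 − 2.5p = 4p + 94 gives 6.5p = 240.5, so p* = €37 and q* = 242.
With the tax collected from producers, supply shifts: qs = 4(p − 26) + 94.
Solving gives q = 202 with consumers paying €53 and producers receiving €27 (the €26 wedge).
Quantity falls by |ΔQ| = |242 − 202| = 40.
DWL = ½ · t · |ΔQ| = ½ · 26 · 40 = €520.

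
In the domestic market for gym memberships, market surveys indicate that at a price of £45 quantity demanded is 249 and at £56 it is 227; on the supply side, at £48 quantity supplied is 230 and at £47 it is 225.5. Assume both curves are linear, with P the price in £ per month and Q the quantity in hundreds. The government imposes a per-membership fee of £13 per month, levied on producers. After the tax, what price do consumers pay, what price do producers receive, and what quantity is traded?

Demand slope: (227 − 249)/(56 − 45) = -2, so Qd = 339 − 2P.
Supply slope: (225.5 − 230)/(47 − 48) = 4.5, so Qs = 4.5P + 14.
Before the tax: set 339 − 2P = 4.5P + 14 → P* = £50, Q* = 239.
With the tax collected from producers, supply shifts: Qs = 4.5(P − 13) + 14.
New equilibrium: consumers pay £59, producers receive £46, Q = 221. (Wedge: Pb − Ps = 13.)

Consumers pay £59; producers receive £46; quantity = 221.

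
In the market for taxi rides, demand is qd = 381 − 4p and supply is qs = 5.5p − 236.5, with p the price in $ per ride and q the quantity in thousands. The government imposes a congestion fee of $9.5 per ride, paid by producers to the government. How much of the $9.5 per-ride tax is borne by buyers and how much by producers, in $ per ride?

Without the tax, 381 − 4p = 5.5p − 236.5 gives 9.5p = 617.5, so p* = $65 and q* = 121.
With the tax collected from producers, supply shifts: qs = 5.5(p − 9.5) − 236.5.
New equilibrium: buyers pay $70.5, producers receive $61, q = 99. (Wedge: pb − ps = 9.5.)
Burden on buyers: $5.5; on producers: $4. (They sum to $9.5.)

Buyers bear $5.5 per ride; producers bear $4 per ride.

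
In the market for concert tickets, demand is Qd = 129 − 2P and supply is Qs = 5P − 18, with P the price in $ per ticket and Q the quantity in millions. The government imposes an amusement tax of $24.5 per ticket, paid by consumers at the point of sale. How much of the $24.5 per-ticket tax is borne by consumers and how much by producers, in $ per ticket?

Consumers bear $17.5 per ticket; producers bear $7 per ticket.

Before the tax: set 129 − 2P = 5P − 18 → P* = $21, Q* = 87.
With the tax collected from consumers, demand (in seller-price terms) shifts: Qd = 129 − 2(P + 24.5).
New equilibrium: consumers pay $38.5, producers receive $14, Q = 52. (Wedge: Pb − Ps = 24.5.)
Burden on consumers: $17.5; on producers: $7. (They sum to $24.5.)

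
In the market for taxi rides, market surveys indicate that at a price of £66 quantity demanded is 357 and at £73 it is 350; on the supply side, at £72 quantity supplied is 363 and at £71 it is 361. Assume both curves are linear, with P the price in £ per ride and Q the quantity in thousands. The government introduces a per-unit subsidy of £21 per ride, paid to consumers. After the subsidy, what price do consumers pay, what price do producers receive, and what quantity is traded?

Demand slope: (350 − 357)/(73 − 66) = -1, so Qd = 423 − P.
Supply slope: (361 − 363)/(71 − 72) = 2, so Qs = 2P + 219.
Without the subsidy, 423 − P = 2P + 219 gives 3P = 204, so P* = £68 and Q* = 355.
With a per-unit subsidy paid to consumers, each effectively pays P − 21, so demand becomes Qd = 423 − (P − 21).
New equilibrium: consumers pay £54, producers receive £75, Q = 369. (Wedge: Pb − Ps = −21.)

Consumers pay £54; producers receive £75; quantity = 369.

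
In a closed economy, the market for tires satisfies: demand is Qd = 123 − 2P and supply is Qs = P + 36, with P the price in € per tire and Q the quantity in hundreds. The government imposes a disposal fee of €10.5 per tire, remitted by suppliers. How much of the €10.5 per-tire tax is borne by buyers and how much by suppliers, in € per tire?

Buyers bear €3.5 per tire; suppliers bear €7 per tire.

Without the tax, 123 − 2P = P + 36 gives 3P = 87, so P* = €29 and Q* = 65.
With the tax collected from suppliers, supply shifts: Qs = (P − 10.5) + 36.
Solving gives Q = 58 with buyers paying €32.5 and suppliers receiving €22 (the €10.5 wedge).
Burden on buyers: €3.5; on suppliers: €7. (They sum to €10.5.)
The less price-elastic side of the market bears the larger share of a per-unit tax.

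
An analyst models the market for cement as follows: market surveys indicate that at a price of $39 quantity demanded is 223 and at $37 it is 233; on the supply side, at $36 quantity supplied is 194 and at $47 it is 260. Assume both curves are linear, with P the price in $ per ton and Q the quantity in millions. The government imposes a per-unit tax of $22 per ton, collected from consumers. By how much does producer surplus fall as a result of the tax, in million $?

Demand slope: (233 − 223)/(37 − 39) = -5, so Qd = 418 − 5P.
Supply slope: (260 − 194)/(47 − 36) = 6, so Qs = 6P − 22.
Before the tax: set 418 − 5P = 6P − 22 → P* = $40, Q* = 218.
With the tax collected from consumers, demand (in seller-price terms) shifts: Qd = 418 − 5(P + 22).
Solving gives Q = 158 with consumers paying $52 and suppliers receiving $30 (the $22 wedge).
ΔPS is the trapezoid between Q = 158 and Q = 218 of height $10: ½ · (218 + 158) · 10 = $1880.

Producer surplus falls by $1880 million.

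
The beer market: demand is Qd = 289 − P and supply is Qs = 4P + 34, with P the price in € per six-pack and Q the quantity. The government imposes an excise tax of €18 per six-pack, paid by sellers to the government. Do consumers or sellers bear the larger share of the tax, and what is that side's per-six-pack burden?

Consumers bear the larger share: €14.4 per six-pack.

Without the tax, 289 − P = 4P + 34 gives 5P = 255, so P* = €51 and Q* = 238.
With the tax collected from sellers, supply shifts: Qs = 4(P − 18) + 34.
New equilibrium: consumers pay €65.4, sellers receive €47.4, Q = 223.6. (Wedge: Pb − Ps = 18.)
Per-six-pack burden: consumers €14.4, sellers €3.6.
Consumers take the larger share because demand is less price-elastic here (demand slope 1 vs supply slope 4).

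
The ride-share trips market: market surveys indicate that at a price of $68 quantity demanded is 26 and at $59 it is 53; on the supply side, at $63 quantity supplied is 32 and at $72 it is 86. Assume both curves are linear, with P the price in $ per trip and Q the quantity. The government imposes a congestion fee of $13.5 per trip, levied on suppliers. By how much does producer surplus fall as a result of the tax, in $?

Demand slope: (53 − 26)/(59 − 68) = -3, so Qd = 230 − 3P.
Supply slope: (86 − 32)/(72 − 63) = 6, so Qs = 6P − 346.
Before the tax: set 230 − 3P = 6P − 346 → P* = $64, Q* = 38.
With the tax collected from suppliers, supply shifts: Qs = 6(P − 13.5) − 346.
New equilibrium: consumers pay $73, suppliers receive $59.5, Q = 11. (Wedge: Pb − Ps = 13.5.)
ΔPS is the trapezoid between Q = 11 and Q = 38 of height $4.5: ½ · (38 + 11) · 4.5 = $110.25.

Producer surplus falls by $110.25.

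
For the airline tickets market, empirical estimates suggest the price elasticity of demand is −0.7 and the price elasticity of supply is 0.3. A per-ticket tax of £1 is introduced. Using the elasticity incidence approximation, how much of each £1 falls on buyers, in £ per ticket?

Buyers bear ≈ £0.3 per ticket.

Incidence ratio: buyers' share ≈ εs / (εs + |εd|) = 0.3 / (0.3 + 0.7) = 0.3.
So buyers bear ≈ 0.3 × £1 = £0.3; producers bear £0.7.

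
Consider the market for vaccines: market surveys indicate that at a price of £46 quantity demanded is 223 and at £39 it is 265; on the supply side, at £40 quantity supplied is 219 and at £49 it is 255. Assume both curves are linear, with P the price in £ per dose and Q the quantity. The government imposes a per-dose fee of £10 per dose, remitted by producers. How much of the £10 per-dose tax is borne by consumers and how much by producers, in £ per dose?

Demand slope: (265 − 223)/(39 − 46) = -6, so Qd = 499 − 6P.
Supply slope: (255 − 219)/(49 − 40) = 4, so Qs = 4P + 59.
Before the tax: set 499 − 6P = 4P + 59 → P* = £44, Q* = 235.
With the tax collected from producers, supply shifts: Qs = 4(P − 10) + 59.
New equilibrium: consumers pay £48, producers receive £38, Q = 211. (Wedge: Pb − Ps = 10.)
Burden on consumers: £4; on producers: £6. (They sum to £10.)

Consumers bear £4 per dose; producers bear £6 per dose.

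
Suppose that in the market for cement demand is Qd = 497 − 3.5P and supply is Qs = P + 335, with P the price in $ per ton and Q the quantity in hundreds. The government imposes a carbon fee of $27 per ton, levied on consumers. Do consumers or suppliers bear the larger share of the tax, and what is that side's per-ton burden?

Suppliers bear the larger share: $21 per ton.

Without the tax, 497 − 3.5P = P + 335 gives 4.5P = 162, so P* = $36 and Q* = 371.
With the tax collected from consumers, demand (in seller-price terms) shifts: Qd = 497 − 3.5(P + 27).
Solving gives Q = 350 with consumers paying $42 and suppliers receiving $15 (the $27 wedge).
Per-ton burden: consumers $6, suppliers $21.
Suppliers take the larger share because supply is less price-elastic here (demand slope 3.5 vs supply slope 1).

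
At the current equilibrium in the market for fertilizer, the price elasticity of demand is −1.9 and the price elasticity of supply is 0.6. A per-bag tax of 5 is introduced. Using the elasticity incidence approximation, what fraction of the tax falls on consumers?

Consumers' share ≈ 0.24.

Incidence ratio: consumers' share ≈ εs / (εs + |εd|) = 0.6 / (0.6 + 1.9) = 0.24.
Supply is the less elastic side, so consumers bear the smaller share.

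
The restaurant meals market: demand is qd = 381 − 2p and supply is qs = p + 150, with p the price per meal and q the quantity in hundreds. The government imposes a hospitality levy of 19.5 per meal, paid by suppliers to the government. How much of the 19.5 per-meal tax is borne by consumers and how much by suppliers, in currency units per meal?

Consumers bear 6.5 per meal; suppliers bear 13 per meal.

Before the tax: set 381 − 2p = p + 150 → p* = 77, q* = 227.
With the tax collected from suppliers, supply shifts: qs = (p − 19.5) + 150.
New equilibrium: consumers pay 83.5, suppliers receive 64, q = 214. (Wedge: pb − ps = 19.5.)
Burden on consumers: 6.5; on suppliers: 13. (They sum to 19.5.)
The less price-elastic side of the market bears the larger share of a per-unit tax.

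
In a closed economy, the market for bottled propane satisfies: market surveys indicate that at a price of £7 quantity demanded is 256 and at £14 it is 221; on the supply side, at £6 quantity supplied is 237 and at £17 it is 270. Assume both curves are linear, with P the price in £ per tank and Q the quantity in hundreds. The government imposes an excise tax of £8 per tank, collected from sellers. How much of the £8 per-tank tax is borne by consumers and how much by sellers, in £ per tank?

Consumers bear £3 per tank; sellers bear £5 per tank.

Demand slope: (221 − 256)/(14 − 7) = -5, so Qd = 291 − 5P.
Supply slope: (270 − 237)/(17 − 6) = 3, so Qs = 3P + 219.
Without the tax, 291 − 5P = 3P + 219 gives 8P = 72, so P* = £9 and Q* = 246.
With the tax collected from sellers, supply shifts: Qs = 3(P − 8) + 219.
New equilibrium: consumers pay £12, sellers receive £4, Q = 231. (Wedge: Pb − Ps = 8.)
Burden on consumers: £3; on sellers: £5. (They sum to £8.)
The less price-elastic side of the market bears the larger share of a per-unit tax.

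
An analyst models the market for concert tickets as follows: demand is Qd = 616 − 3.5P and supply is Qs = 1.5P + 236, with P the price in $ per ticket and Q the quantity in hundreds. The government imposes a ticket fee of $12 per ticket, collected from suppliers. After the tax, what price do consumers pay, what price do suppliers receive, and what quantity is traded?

Consumers pay $79.6; suppliers receive $67.6; quantity = 337.4.

Before the tax: set 616 − 3.5P = 1.5P + 236 → P* = $76, Q* = 350.
With the tax collected from suppliers, supply shifts: Qs = 1.5(P − 12) + 236.
Solving gives Q = 337.4 with consumers paying $79.6 and suppliers receiving $67.6 (the $12 wedge).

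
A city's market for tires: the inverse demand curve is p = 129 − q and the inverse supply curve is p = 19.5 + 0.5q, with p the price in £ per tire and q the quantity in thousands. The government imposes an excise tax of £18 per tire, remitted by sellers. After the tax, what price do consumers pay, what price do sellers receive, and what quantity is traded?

Inverting to q(p) form: qd = 129 − p; qs = 2p − 39.
Without the tax, 129 − p = 2p − 39 gives 3p = 168, so p* = £56 and q* = 73.
With the tax collected from sellers, supply shifts: qs = 2(p − 18) − 39.
Solving gives q = 61 with consumers paying £68 and sellers receiving £50 (the £18 wedge).
The less price-elastic side of the market bears the larger share of a per-unit tax.

Consumers pay £68; sellers receive £50; quantity = 61.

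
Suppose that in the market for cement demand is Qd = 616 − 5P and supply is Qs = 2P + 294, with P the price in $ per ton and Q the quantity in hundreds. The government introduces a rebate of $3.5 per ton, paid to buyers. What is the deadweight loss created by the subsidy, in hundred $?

Without the subsidy, 616 − 5P = 2P + 294 gives 7P = 322, so P* = $46 and Q* = 386.
With a per-unit subsidy paid to buyers, each effectively pays P − 3.5, so demand becomes Qd = 616 − 5(P − 3.5).
Solving gives Q = 391 with buyers paying $45 and suppliers receiving $48.5 (the $3.5 wedge).
Quantity rises by |ΔQ| = |386 − 391| = 5.
DWL = ½ · t · |ΔQ| = ½ · 3.5 · 5 = $8.75.

Deadweight loss = $8.75 hundred.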